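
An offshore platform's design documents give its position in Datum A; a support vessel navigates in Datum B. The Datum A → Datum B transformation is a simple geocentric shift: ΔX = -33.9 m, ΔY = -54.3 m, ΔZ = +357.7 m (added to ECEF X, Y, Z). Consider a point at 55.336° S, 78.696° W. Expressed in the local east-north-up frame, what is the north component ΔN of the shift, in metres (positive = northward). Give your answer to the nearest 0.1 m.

ΔN = 241.8 m

The local north axis is (−sin φ cos λ, −sin φ sin λ, cos φ), giving ΔN = -5.465 + 43.795 + 203.446 = 241.78 m.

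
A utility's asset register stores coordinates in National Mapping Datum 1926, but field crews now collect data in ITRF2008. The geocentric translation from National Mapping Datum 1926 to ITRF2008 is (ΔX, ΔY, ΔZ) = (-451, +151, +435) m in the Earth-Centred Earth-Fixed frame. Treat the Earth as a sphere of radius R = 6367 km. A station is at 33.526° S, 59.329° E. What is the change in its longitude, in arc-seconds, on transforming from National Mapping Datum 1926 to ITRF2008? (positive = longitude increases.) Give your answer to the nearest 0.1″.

Δλ = 18.1″

sin φ = -0.552315, cos φ = 0.833635, sin λ = 0.860111, cos λ = 0.510108.
East component: ΔE = −sin λ·ΔX + cos λ·ΔY = −(0.860111)(-451) + (0.510108)(151) = 464.94 m.
1° of latitude spans πR/180 = 111125 m; at latitude φ, 1° of longitude spans that × cos φ = 92637.8 m, so Δλ = 464.94 / 92637.8 × 3600 = 18.068″.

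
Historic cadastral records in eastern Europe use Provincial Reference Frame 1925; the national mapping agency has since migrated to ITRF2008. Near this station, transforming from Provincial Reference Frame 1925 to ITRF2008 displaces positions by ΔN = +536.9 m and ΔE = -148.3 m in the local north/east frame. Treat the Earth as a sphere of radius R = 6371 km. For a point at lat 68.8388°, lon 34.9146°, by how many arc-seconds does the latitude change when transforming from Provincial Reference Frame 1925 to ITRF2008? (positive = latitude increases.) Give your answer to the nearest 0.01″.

On a sphere of radius R, 1 rad of latitude = R, so Δφ = ΔN / R = 536.9 / 6371000 = 8.4272e-05 rad = 17.382″.

Δφ = 17.38″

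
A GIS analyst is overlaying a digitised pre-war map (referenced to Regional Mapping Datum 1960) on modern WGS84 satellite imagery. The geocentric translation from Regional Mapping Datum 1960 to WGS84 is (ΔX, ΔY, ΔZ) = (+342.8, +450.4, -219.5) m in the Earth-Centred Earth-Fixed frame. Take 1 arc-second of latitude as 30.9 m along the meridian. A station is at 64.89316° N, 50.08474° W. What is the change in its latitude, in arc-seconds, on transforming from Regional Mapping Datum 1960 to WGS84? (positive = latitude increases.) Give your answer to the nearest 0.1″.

sin φ = 0.905518, cos φ = 0.424308, sin λ = -0.766994, cos λ = 0.641654.
North component: ΔN = −sin φ cos λ·ΔX − sin φ sin λ·ΔY + cos φ·ΔZ = −(0.905518)(0.641654)(342.8) − (0.905518)(-0.766994)(450.4) + (0.424308)(-219.5) = 20.50 m.
1° of latitude spans 3600 × 30.90 = 111240 m, so Δφ = 20.50 / 111240 × 3600 = 0.664″.

Δφ = 0.7″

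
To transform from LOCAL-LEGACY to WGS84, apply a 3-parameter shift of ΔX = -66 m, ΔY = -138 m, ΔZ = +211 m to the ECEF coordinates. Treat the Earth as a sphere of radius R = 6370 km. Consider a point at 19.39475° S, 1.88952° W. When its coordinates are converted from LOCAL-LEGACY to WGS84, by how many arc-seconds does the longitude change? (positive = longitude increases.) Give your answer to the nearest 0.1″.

Δλ = -4.8″

sin φ = -0.332075, cos φ = 0.943253, sin λ = -0.032972, cos λ = 0.999456.
East component: ΔE = −sin λ·ΔX + cos λ·ΔY = −(-0.032972)(-66) + (0.999456)(-138) = -140.10 m.
1° of latitude spans πR/180 = 111177 m; at latitude φ, 1° of longitude spans that × cos φ = 104868.5 m, so Δλ = -140.10 / 104868.5 × 3600 = -4.809″.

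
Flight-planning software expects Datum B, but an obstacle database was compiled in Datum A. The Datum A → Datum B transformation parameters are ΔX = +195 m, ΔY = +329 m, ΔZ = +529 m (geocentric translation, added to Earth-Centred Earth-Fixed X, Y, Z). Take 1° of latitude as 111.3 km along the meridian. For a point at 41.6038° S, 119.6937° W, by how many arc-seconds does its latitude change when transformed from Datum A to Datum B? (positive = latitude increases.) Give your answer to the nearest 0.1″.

sin φ = -0.663976, cos φ = 0.747754, sin λ = -0.868686, cos λ = -0.495363.
North component: ΔN = −sin φ cos λ·ΔX − sin φ sin λ·ΔY + cos φ·ΔZ = −(-0.663976)(-0.495363)(195) − (-0.663976)(-0.868686)(329) + (0.747754)(529) = 141.66 m.
1° of latitude spans 111300 m, so Δφ = 141.66 / 111300 × 3600 = 4.582″.

Δφ = 4.6″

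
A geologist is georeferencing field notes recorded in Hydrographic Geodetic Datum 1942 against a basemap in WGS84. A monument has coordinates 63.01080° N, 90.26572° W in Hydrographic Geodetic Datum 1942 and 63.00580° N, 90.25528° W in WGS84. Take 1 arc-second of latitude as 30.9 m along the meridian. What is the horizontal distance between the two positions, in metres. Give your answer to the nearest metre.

766 m

Δφ = 63.00580° − 63.01080° = -0.00500°; Δλ = -90.25528° − -90.26572° = +0.01044°.
1° of latitude = 3600 × 30.90 = 111240 m.
ΔN = Δφ × 111240 = -556.2 m; ΔE = Δλ × 111240 × cos(63.01080°) = +0.01044 × 111240 × 0.453823 = 527.0 m.
Distance = √(ΔE² + ΔN²) = √(527.0² + (-556.2)²) = 766.2 m.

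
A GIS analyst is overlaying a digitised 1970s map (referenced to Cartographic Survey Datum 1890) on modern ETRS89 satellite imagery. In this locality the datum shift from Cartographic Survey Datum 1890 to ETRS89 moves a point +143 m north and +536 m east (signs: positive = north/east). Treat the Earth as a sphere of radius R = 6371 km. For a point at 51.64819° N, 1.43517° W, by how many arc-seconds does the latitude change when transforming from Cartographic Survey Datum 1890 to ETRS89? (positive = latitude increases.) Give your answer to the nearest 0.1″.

On a sphere of radius R, 1 rad of latitude = R, so Δφ = ΔN / R = 143.0 / 6371000 = 2.2445e-05 rad = 4.630″.

Δφ = 4.6″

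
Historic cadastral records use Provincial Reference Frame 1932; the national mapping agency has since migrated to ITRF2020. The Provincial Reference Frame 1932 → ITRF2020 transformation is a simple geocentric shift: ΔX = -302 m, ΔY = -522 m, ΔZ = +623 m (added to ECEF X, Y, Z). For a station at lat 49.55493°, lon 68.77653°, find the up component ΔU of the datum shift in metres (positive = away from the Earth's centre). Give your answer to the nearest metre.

ΔU = 88 m

The local up (radial) axis is (cos φ cos λ, cos φ sin λ, sin φ), giving ΔU = -70.922 − 315.664 + 474.121 = 87.54 m.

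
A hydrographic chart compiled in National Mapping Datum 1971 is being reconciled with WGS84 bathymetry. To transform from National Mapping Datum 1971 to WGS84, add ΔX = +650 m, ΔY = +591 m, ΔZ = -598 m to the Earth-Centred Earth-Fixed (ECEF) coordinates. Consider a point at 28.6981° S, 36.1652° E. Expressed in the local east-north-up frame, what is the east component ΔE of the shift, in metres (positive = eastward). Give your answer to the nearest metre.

ΔE = 94 m

At φ = -28.6981°, λ = 36.1652°: sin φ = -0.480194, cos φ = 0.877162, sin λ = 0.590115, cos λ = 0.807319.
ΔE = −sin λ·ΔX + cos λ·ΔY = −(0.590115)·(650) + (0.807319)·(591) = 93.55 m.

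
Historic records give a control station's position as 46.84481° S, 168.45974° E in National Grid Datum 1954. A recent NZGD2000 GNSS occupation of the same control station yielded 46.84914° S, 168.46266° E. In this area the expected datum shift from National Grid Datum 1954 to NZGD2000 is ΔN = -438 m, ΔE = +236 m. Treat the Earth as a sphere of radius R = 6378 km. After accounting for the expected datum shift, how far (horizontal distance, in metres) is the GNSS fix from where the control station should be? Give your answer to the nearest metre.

46 m

Observed coordinate differences: Δφ = -0.00433°, Δλ = +0.00292°.
Converting to metres (1° lat = 111317 m, cos φ = 0.683977): observed ΔN = -482.0 m, observed ΔE = 222.3 m.
Subtracting the expected shift leaves a residual of -482.0 − (-438) = -44.0 m north and 222.3 − (236) = -13.7 m east.
Residual distance = √((-44.0)² + (-13.7)²) = 46.1 m.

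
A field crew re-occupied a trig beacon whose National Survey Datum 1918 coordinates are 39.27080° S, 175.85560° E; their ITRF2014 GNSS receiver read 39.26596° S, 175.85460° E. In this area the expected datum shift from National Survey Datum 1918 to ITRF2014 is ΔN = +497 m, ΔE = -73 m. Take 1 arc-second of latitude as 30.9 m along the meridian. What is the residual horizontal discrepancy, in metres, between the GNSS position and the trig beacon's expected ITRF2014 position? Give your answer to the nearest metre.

43 m

Observed coordinate differences: Δφ = +0.00484°, Δλ = -0.00100°.
Converting to metres (1° lat = 111240 m, cos φ = 0.774163): observed ΔN = 538.4 m, observed ΔE = -86.1 m.
Subtracting the expected shift leaves a residual of 538.4 − (497) = 41.4 m north and -86.1 − (-73) = -13.1 m east.
Residual distance = √(41.4² + (-13.1)²) = 43.4 m.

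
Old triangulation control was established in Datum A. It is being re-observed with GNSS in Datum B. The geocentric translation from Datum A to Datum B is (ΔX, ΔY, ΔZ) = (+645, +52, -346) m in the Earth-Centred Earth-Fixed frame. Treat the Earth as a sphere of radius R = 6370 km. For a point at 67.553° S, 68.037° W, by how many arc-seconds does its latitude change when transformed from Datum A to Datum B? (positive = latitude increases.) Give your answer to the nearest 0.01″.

sin φ = -0.924233, cos φ = 0.381829, sin λ = -0.927426, cos λ = 0.374008.
North component: ΔN = −sin φ cos λ·ΔX − sin φ sin λ·ΔY + cos φ·ΔZ = −(-0.924233)(0.374008)(645) − (-0.924233)(-0.927426)(52) + (0.381829)(-346) = 46.27 m.
1° of latitude spans πR/180 = 111177 m, so Δφ = 46.27 / 111177 × 3600 = 1.498″.

Δφ = 1.50″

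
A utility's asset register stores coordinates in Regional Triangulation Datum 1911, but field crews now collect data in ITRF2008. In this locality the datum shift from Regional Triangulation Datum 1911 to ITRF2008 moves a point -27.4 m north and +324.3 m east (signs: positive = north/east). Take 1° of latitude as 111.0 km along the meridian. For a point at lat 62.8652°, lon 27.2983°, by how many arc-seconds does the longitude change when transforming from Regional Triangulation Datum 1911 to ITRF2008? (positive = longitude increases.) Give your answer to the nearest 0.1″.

Δλ = 23.1″

At latitude 62.8652°, cos φ = 0.456086.
1° of longitude at this latitude = 111.0 × cos φ = 50.63 km, so Δλ = 324.3 / 50625.5 = 0.0064059° = 23.061″.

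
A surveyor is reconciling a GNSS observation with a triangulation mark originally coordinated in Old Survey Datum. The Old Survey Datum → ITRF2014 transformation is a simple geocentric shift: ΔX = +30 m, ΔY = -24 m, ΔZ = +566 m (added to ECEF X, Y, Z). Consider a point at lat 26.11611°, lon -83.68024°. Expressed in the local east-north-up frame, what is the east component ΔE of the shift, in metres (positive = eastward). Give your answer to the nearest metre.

ΔE = 27 m

The local east axis at (φ, λ) is (−sin λ, cos λ, 0), so ΔE = −sin(-83.68024°)·30 + cos(-83.68024°)·(-24) = 27.18 m.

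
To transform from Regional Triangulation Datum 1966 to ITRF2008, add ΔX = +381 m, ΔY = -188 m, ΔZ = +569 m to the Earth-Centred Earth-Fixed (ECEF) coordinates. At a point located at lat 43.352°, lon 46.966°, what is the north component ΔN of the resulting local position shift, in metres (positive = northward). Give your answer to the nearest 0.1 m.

ΔN = 329.6 m

At φ = 43.352°, λ = 46.966°: sin φ = 0.686479, cos φ = 0.727150, sin λ = 0.730949, cos λ = 0.682432.
ΔN = −sin φ cos λ·ΔX − sin φ sin λ·ΔY + cos φ·ΔZ = −(0.686479)(0.682432)(381) − (0.686479)(0.730949)(-188) + (0.727150)(569) = 329.59 m.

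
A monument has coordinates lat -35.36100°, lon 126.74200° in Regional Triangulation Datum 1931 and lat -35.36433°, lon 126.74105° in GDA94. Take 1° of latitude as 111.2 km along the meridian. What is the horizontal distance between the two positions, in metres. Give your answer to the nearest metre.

Δφ = -35.36433° − -35.36100° = -0.00333°; Δλ = 126.74105° − 126.74200° = -0.00095°.
ΔN = Δφ × 111200 = -370.3 m; ΔE = Δλ × 111200 × cos(-35.36100°) = -0.00095 × 111200 × 0.815522 = -86.2 m.
Distance = √(ΔE² + ΔN²) = √((-86.2)² + (-370.3)²) = 380.2 m.

380 m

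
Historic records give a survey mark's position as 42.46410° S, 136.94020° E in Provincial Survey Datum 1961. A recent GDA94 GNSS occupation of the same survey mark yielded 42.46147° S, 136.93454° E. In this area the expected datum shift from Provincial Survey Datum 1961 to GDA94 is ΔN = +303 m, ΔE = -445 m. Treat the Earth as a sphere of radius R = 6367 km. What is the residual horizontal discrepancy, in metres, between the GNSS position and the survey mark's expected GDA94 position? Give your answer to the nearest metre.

Observed coordinate differences: Δφ = +0.00263°, Δλ = -0.00566°.
Converting to metres (1° lat = 111125 m, cos φ = 0.737700): observed ΔN = 292.3 m, observed ΔE = -464.0 m.
Subtracting the expected shift leaves a residual of 292.3 − (303) = -10.7 m north and -464.0 − (-445) = -19.0 m east.
Residual distance = √((-10.7)² + (-19.0)²) = 21.8 m.

22 m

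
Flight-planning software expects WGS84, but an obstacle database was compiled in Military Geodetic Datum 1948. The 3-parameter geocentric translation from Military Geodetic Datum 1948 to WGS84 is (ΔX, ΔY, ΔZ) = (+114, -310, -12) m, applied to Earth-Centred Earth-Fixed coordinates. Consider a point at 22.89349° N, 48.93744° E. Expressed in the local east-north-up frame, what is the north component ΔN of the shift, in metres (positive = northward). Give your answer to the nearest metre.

ΔN = 51 m

The local north axis is (−sin φ cos λ, −sin φ sin λ, cos φ), giving ΔN = -29.132 + 90.928 − 11.055 = 50.74 m.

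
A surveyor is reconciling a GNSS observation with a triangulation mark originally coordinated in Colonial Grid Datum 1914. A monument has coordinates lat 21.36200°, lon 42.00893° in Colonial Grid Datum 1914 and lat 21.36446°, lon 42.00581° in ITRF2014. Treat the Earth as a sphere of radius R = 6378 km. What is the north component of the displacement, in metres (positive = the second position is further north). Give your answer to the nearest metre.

ΔN = 274 m

Δφ = 21.36446° − 21.36200° = +0.00246°; Δλ = 42.00581° − 42.00893° = -0.00312°.
1° along a meridian = πR/180 = 111317 m.
ΔN = Δφ × 111317 = 273.8 m; ΔE = Δλ × 111317 × cos(21.36200°) = -0.00312 × 111317 × 0.931298 = -323.4 m.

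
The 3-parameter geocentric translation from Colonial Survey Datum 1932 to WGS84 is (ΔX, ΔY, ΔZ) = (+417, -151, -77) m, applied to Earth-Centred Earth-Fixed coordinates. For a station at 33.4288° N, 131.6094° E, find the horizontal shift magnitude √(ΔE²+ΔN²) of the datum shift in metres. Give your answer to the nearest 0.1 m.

At φ = 33.4288°, λ = 131.6094°: sin φ = 0.550900, cos φ = 0.834571, sin λ = 0.747689, cos λ = -0.664049.
ΔE = −sin λ·ΔX + cos λ·ΔY = −(0.747689)·(417) + (-0.664049)·(-151) = -211.51 m.
ΔN = −sin φ cos λ·ΔX − sin φ sin λ·ΔY + cos φ·ΔZ = −(0.550900)(-0.664049)(417) − (0.550900)(0.747689)(-151) + (0.834571)(-77) = 150.48 m.
Horizontal magnitude = √(ΔE² + ΔN²) = √((-211.51)² + 150.48²) = 259.58 m.

259.6 m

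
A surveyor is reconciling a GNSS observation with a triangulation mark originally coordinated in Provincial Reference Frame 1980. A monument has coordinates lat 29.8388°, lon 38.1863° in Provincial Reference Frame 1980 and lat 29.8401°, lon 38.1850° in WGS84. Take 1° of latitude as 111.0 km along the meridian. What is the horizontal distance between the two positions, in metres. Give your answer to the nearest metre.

Δφ = 29.8401° − 29.8388° = +0.0013°; Δλ = 38.1850° − 38.1863° = -0.0013°.
ΔN = Δφ × 111000 = 144.3 m; ΔE = Δλ × 111000 × cos(29.8388°) = -0.0013 × 111000 × 0.867429 = -125.2 m.
Distance = √(ΔE² + ΔN²) = √((-125.2)² + 144.3²) = 191.0 m.

191 m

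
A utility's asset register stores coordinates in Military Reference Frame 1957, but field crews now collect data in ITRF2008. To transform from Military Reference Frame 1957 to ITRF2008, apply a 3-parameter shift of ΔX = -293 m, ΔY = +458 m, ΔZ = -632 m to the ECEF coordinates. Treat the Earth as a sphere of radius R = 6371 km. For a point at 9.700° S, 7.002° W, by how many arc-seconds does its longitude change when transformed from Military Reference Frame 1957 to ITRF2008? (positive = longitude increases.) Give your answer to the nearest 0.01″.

sin φ = -0.168489, cos φ = 0.985703, sin λ = -0.121904, cos λ = 0.992542.
East component: ΔE = −sin λ·ΔX + cos λ·ΔY = −(-0.121904)(-293) + (0.992542)(458) = 418.87 m.
1° of latitude spans πR/180 = 111195 m; at latitude φ, 1° of longitude spans that × cos φ = 109605.2 m, so Δλ = 418.87 / 109605.2 × 3600 = 13.758″.

Δλ = 13.76″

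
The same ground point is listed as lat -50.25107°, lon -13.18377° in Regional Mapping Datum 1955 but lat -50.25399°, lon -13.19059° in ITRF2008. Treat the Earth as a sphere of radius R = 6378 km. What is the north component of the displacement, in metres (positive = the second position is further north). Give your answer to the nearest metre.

ΔN = -325 m

Δφ = -50.25399° − -50.25107° = -0.00292°; Δλ = -13.19059° − -13.18377° = -0.00682°.
1° along a meridian = πR/180 = 111317 m.
ΔN = Δφ × 111317 = -325.0 m; ΔE = Δλ × 111317 × cos(-50.25107°) = -0.00682 × 111317 × 0.639425 = -485.4 m.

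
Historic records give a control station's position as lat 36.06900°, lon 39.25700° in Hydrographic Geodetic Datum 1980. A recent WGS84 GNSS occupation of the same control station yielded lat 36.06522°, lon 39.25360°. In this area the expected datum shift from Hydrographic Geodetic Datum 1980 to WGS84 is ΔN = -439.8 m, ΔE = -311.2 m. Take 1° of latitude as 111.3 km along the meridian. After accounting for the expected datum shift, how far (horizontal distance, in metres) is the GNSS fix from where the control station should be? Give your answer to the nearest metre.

20 m

Observed coordinate differences: Δφ = -0.00378°, Δλ = -0.00340°.
Converting to metres (1° lat = 111300 m, cos φ = 0.808309): observed ΔN = -420.7 m, observed ΔE = -305.9 m.
Subtracting the expected shift leaves a residual of -420.7 − (-439.8) = 19.1 m north and -305.9 − (-311.2) = 5.3 m east.
Residual distance = √(19.1² + 5.3²) = 19.8 m.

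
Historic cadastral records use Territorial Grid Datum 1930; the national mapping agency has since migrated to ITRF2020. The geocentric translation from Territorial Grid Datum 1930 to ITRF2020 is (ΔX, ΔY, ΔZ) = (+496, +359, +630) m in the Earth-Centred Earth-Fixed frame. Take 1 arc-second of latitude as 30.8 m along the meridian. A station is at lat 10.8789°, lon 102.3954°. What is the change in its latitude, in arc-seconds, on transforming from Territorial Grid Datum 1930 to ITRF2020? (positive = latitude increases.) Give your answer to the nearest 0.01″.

Δφ = 18.59″

sin φ = 0.188734, cos φ = 0.982028, sin λ = 0.976690, cos λ = -0.214657.
North component: ΔN = −sin φ cos λ·ΔX − sin φ sin λ·ΔY + cos φ·ΔZ = −(0.188734)(-0.214657)(496) − (0.188734)(0.976690)(359) + (0.982028)(630) = 572.60 m.
1° of latitude spans 3600 × 30.80 = 110880 m, so Δφ = 572.60 / 110880 × 3600 = 18.591″.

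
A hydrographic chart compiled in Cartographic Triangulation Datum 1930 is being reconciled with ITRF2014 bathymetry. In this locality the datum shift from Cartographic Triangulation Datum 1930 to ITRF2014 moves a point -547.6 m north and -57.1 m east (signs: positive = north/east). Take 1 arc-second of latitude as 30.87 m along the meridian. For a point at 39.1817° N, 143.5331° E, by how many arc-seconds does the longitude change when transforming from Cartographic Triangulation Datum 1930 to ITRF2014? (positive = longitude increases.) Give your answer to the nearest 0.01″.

Δλ = -2.39″

At latitude 39.1817°, cos φ = 0.775146.
1″ of longitude at this latitude = 30.87 × cos φ = 23.9288 m, so Δλ = -57.1 / 23.9288 = -2.386″.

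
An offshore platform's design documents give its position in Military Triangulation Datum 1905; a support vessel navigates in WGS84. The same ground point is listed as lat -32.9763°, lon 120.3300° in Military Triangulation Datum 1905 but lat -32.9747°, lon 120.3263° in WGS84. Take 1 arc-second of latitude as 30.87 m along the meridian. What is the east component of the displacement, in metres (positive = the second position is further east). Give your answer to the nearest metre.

ΔE = -345 m

Δφ = -32.9747° − -32.9763° = +0.0016°; Δλ = 120.3263° − 120.3300° = -0.0037°.
1° of latitude = 3600 × 30.87 = 111132 m.
ΔN = Δφ × 111132 = 177.8 m; ΔE = Δλ × 111132 × cos(-32.9763°) = -0.0037 × 111132 × 0.838896 = -344.9 m.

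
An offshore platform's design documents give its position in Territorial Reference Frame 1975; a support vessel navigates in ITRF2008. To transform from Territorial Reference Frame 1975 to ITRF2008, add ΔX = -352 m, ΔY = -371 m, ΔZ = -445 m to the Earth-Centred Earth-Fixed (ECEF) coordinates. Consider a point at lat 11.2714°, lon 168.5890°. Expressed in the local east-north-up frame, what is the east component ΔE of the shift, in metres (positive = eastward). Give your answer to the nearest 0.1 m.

The local east axis at (φ, λ) is (−sin λ, cos λ, 0), so ΔE = −sin(168.5890°)·(-352) + cos(168.5890°)·(-371) = 433.31 m.

ΔE = 433.3 m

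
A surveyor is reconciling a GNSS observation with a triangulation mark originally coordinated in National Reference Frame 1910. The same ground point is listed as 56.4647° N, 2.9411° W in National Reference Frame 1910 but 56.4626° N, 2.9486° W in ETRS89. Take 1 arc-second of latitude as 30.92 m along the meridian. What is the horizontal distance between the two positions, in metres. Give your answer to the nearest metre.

517 m

Δφ = 56.4626° − 56.4647° = -0.0021°; Δλ = -2.9486° − -2.9411° = -0.0075°.
1° of latitude = 3600 × 30.92 = 111312 m.
ΔN = Δφ × 111312 = -233.8 m; ΔE = Δλ × 111312 × cos(56.4647°) = -0.0075 × 111312 × 0.552451 = -461.2 m.
Distance = √(ΔE² + ΔN²) = √((-461.2)² + (-233.8)²) = 517.1 m.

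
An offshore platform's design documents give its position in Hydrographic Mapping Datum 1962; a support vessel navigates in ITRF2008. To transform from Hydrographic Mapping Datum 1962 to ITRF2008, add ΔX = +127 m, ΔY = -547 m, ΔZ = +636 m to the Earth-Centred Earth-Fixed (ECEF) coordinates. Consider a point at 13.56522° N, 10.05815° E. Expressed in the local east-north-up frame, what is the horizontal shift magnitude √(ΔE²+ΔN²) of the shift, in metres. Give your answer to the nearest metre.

830 m

At φ = 13.56522°, λ = 10.05815°: sin φ = 0.234552, cos φ = 0.972104, sin λ = 0.174648, cos λ = 0.984631.
ΔE = −sin λ·ΔX + cos λ·ΔY = −(0.174648)·(127) + (0.984631)·(-547) = -560.77 m.
ΔN = −sin φ cos λ·ΔX − sin φ sin λ·ΔY + cos φ·ΔZ = −(0.234552)(0.984631)(127) − (0.234552)(0.174648)(-547) + (0.972104)(636) = 611.33 m.
Horizontal magnitude = √(ΔE² + ΔN²) = √((-560.77)² + 611.33²) = 829.58 m.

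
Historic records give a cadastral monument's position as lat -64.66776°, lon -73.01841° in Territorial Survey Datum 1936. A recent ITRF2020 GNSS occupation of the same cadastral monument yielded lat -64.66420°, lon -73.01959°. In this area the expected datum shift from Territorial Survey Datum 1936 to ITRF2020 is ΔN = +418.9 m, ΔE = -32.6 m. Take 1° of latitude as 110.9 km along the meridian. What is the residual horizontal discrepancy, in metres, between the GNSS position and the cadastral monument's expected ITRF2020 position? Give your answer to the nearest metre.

34 m

Observed coordinate differences: Δφ = +0.00356°, Δλ = -0.00118°.
Converting to metres (1° lat = 110900 m, cos φ = 0.427867): observed ΔN = 394.8 m, observed ΔE = -56.0 m.
Subtracting the expected shift leaves a residual of 394.8 − (418.9) = -24.1 m north and -56.0 − (-32.6) = -23.4 m east.
Residual distance = √((-24.1)² + (-23.4)²) = 33.6 m.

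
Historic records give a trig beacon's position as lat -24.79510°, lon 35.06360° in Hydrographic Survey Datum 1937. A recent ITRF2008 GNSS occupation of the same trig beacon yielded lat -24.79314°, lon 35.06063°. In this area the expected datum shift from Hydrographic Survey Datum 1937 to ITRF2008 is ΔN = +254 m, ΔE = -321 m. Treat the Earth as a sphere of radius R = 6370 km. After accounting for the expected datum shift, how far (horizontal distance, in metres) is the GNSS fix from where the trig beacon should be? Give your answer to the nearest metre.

42 m

Observed coordinate differences: Δφ = +0.00196°, Δλ = -0.00297°.
Converting to metres (1° lat = 111177 m, cos φ = 0.907813): observed ΔN = 217.9 m, observed ΔE = -299.8 m.
Subtracting the expected shift leaves a residual of 217.9 − (254) = -36.1 m north and -299.8 − (-321) = 21.2 m east.
Residual distance = √((-36.1)² + 21.2²) = 41.9 m.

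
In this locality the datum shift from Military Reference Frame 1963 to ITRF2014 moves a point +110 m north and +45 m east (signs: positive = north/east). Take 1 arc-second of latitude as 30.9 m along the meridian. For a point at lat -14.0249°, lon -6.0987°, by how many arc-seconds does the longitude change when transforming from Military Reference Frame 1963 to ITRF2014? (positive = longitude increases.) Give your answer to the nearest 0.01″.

Δλ = 1.50″

At latitude -14.0249°, cos φ = 0.970190.
1″ of longitude at this latitude = 30.90 × cos φ = 29.9789 m, so Δλ = 45.0 / 29.9789 = 1.501″.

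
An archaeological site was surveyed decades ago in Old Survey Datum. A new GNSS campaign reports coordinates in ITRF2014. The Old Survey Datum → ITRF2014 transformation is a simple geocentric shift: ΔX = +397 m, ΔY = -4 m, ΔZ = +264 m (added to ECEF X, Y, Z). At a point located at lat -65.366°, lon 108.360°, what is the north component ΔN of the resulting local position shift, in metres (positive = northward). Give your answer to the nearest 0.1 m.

ΔN = -7.1 m

At φ = -65.366°, λ = 108.360°: sin φ = -0.908989, cos φ = 0.416820, sin λ = 0.949096, cos λ = -0.314987.
ΔN = −sin φ cos λ·ΔX − sin φ sin λ·ΔY + cos φ·ΔZ = −(-0.908989)(-0.314987)(397) − (-0.908989)(0.949096)(-4) + (0.416820)(264) = -7.08 m.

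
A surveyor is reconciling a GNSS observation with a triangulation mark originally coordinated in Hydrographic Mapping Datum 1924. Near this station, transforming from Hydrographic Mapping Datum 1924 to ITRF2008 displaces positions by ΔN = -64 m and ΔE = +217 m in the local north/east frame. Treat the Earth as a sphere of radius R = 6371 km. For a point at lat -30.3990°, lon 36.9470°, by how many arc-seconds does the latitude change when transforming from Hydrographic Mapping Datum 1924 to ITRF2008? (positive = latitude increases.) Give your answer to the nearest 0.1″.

On a sphere of radius R, 1 rad of latitude = R, so Δφ = ΔN / R = -64.0 / 6371000 = -1.0046e-05 rad = -2.072″.

Δφ = -2.1″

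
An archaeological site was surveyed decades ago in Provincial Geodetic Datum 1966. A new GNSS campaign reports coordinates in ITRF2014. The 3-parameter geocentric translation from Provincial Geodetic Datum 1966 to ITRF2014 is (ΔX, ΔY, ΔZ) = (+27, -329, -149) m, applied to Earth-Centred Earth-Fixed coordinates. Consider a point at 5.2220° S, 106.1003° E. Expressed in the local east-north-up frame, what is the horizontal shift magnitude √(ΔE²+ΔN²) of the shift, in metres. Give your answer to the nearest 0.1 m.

189.4 m

At φ = -5.2220°, λ = 106.1003°: sin φ = -0.091015, cos φ = 0.995850, sin λ = 0.960778, cos λ = -0.277320.
ΔE = −sin λ·ΔX + cos λ·ΔY = −(0.960778)·(27) + (-0.277320)·(-329) = 65.30 m.
ΔN = −sin φ cos λ·ΔX − sin φ sin λ·ΔY + cos φ·ΔZ = −(-0.091015)(-0.277320)(27) − (-0.091015)(0.960778)(-329) + (0.995850)(-149) = -177.83 m.
Horizontal magnitude = √(ΔE² + ΔN²) = √(65.30² + (-177.83)²) = 189.44 m.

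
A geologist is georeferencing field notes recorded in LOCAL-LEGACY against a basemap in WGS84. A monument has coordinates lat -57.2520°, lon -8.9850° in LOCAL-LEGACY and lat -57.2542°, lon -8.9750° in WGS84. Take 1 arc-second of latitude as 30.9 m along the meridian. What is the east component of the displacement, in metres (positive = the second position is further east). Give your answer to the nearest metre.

Δφ = -57.2542° − -57.2520° = -0.0022°; Δλ = -8.9750° − -8.9850° = +0.0100°.
1° of latitude = 3600 × 30.90 = 111240 m.
ΔN = Δφ × 111240 = -244.7 m; ΔE = Δλ × 111240 × cos(-57.2520°) = +0.0100 × 111240 × 0.540945 = 601.7 m.

ΔE = 602 m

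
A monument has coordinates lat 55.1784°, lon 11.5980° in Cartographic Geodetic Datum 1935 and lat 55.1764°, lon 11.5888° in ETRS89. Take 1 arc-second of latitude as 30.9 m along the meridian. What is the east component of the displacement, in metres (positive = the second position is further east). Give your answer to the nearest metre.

ΔE = -584 m

Δφ = 55.1764° − 55.1784° = -0.0020°; Δλ = 11.5888° − 11.5980° = -0.0092°.
1° of latitude = 3600 × 30.90 = 111240 m.
ΔN = Δφ × 111240 = -222.5 m; ΔE = Δλ × 111240 × cos(55.1784°) = -0.0092 × 111240 × 0.571023 = -584.4 m.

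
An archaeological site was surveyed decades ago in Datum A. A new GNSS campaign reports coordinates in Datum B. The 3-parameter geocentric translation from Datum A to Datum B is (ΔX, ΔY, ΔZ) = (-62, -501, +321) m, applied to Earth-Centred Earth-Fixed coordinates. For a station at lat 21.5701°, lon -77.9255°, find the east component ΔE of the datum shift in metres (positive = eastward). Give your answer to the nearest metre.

At φ = 21.5701°, λ = -77.9255°: sin φ = 0.367639, cos φ = 0.929968, sin λ = -0.977876, cos λ = 0.209183.
ΔE = −sin λ·ΔX + cos λ·ΔY = −(-0.977876)·(-62) + (0.209183)·(-501) = -165.43 m.

ΔE = -165 m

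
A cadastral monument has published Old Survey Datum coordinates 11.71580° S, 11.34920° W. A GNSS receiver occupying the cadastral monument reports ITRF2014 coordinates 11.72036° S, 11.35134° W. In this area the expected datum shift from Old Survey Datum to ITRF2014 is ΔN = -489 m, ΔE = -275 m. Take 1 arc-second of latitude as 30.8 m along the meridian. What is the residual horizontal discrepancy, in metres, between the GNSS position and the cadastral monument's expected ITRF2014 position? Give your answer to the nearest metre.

46 m

Observed coordinate differences: Δφ = -0.00456°, Δλ = -0.00214°.
Converting to metres (1° lat = 110880 m, cos φ = 0.979167): observed ΔN = -505.6 m, observed ΔE = -232.3 m.
Subtracting the expected shift leaves a residual of -505.6 − (-489) = -16.6 m north and -232.3 − (-275) = 42.7 m east.
Residual distance = √((-16.6)² + 42.7²) = 45.8 m.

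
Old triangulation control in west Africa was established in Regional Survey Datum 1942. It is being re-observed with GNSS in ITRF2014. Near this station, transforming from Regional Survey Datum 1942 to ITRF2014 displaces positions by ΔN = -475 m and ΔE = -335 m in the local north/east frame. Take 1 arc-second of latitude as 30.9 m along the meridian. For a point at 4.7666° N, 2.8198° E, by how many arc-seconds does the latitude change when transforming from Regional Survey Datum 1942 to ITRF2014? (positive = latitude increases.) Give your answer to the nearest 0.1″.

1″ of latitude = 30.90 m, so Δφ = -475.0 / 30.90 = -15.372″.

Δφ = -15.4″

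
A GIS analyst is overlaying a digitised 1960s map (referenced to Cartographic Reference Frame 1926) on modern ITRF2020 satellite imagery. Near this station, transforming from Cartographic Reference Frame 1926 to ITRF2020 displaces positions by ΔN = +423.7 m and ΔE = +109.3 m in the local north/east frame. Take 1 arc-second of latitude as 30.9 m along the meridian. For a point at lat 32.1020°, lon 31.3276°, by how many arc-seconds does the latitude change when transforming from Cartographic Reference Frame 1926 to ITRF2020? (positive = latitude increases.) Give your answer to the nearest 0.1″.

Δφ = 13.7″

1″ of latitude = 30.90 m, so Δφ = 423.7 / 30.90 = 13.712″.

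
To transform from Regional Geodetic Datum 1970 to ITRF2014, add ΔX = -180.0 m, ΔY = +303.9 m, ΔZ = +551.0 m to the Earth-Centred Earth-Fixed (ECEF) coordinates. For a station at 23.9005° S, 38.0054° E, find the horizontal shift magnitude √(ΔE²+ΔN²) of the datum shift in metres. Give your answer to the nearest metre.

629 m

The local east axis at (φ, λ) is (−sin λ, cos λ, 0), so ΔE = −sin(38.0054°)·(-180.0) + cos(38.0054°)·303.9 = 350.29 m.
The local north axis is (−sin φ cos λ, −sin φ sin λ, cos φ), giving ΔN = -57.463 + 75.812 + 503.752 = 522.10 m.
Horizontal magnitude = √(ΔE² + ΔN²) = √(350.29² + 522.10²) = 628.72 m.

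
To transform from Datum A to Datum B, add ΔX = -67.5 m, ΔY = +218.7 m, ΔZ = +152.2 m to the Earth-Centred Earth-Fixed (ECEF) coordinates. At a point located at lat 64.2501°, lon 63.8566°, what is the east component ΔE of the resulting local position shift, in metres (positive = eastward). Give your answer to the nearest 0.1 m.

The local east axis at (φ, λ) is (−sin λ, cos λ, 0), so ΔE = −sin(63.8566°)·(-67.5) + cos(63.8566°)·218.7 = 156.96 m.

ΔE = 157.0 m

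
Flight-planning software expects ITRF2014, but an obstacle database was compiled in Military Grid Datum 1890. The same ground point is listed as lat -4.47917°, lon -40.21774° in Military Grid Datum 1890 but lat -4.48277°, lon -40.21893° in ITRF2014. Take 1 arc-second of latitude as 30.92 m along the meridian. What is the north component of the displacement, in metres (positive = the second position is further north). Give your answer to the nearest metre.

ΔN = -401 m

Δφ = -4.48277° − -4.47917° = -0.00360°; Δλ = -40.21893° − -40.21774° = -0.00119°.
1° of latitude = 3600 × 30.92 = 111312 m.
ΔN = Δφ × 111312 = -400.7 m; ΔE = Δλ × 111312 × cos(-4.47917°) = -0.00119 × 111312 × 0.996946 = -132.1 m.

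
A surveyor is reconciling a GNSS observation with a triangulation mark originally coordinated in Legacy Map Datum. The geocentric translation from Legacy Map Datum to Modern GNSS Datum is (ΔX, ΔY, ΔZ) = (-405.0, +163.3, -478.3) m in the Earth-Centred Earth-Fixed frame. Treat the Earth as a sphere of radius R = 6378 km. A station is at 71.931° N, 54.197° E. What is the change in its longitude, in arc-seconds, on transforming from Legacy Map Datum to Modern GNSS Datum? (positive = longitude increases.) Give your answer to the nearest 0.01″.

Δλ = 44.21″

sin φ = 0.950684, cos φ = 0.310162, sin λ = 0.811033, cos λ = 0.585000.
East component: ΔE = −sin λ·ΔX + cos λ·ΔY = −(0.811033)(-405.0) + (0.585000)(163.3) = 424.00 m.
1° of latitude spans πR/180 = 111317 m; at latitude φ, 1° of longitude spans that × cos φ = 34526.3 m, so Δλ = 424.00 / 34526.3 × 3600 = 44.210″.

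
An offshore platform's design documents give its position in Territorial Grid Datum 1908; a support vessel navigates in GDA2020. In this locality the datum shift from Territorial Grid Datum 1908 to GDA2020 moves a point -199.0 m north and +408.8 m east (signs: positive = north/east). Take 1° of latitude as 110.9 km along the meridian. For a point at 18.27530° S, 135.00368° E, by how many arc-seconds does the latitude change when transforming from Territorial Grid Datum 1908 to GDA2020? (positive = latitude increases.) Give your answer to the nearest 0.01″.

1° of latitude = 110.9 km, so Δφ = -199.0 / 110900 = -0.0017944° = -6.460″.

Δφ = -6.46″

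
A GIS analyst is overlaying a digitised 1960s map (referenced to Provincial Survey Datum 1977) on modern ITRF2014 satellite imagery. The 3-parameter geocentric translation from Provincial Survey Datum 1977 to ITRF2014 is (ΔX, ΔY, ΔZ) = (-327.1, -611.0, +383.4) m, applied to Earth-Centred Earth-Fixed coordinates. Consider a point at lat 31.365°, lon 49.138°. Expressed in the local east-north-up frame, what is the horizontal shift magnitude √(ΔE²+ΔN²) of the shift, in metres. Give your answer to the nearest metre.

696 m

The local east axis at (φ, λ) is (−sin λ, cos λ, 0), so ΔE = −sin(49.138°)·(-327.1) + cos(49.138°)·(-611.0) = -152.36 m.
The local north axis is (−sin φ cos λ, −sin φ sin λ, cos φ), giving ΔN = 111.385 + 240.513 + 327.373 = 679.27 m.
Horizontal magnitude = √(ΔE² + ΔN²) = √((-152.36)² + 679.27²) = 696.15 m.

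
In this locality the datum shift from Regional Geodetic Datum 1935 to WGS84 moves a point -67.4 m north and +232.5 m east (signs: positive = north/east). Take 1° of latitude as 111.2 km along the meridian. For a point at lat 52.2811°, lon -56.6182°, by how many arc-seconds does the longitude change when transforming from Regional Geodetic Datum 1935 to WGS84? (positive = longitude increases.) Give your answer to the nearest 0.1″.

At latitude 52.2811°, cos φ = 0.611788.
1° of longitude at this latitude = 111.2 × cos φ = 68.03 km, so Δλ = 232.5 / 68030.8 = 0.0034176° = 12.303″.

Δλ = 12.3″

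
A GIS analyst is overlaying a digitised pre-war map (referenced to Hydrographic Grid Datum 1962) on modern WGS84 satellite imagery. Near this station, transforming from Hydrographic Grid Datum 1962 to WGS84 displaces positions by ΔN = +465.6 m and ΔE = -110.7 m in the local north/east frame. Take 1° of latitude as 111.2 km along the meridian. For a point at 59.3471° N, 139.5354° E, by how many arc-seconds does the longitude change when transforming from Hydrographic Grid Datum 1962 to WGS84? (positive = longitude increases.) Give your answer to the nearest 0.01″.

Δλ = -7.03″

At latitude 59.3471°, cos φ = 0.509836.
1° of longitude at this latitude = 111.2 × cos φ = 56.69 km, so Δλ = -110.7 / 56693.8 = -0.0019526° = -7.029″.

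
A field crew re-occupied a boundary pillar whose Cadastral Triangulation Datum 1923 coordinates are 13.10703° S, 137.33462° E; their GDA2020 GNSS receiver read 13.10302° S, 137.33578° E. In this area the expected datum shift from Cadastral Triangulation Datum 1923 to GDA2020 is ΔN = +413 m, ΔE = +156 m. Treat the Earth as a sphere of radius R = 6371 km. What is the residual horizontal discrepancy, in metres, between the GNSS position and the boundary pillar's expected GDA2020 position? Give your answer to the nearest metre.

Observed coordinate differences: Δφ = +0.00401°, Δλ = +0.00116°.
Converting to metres (1° lat = 111195 m, cos φ = 0.973948): observed ΔN = 445.9 m, observed ΔE = 125.6 m.
Subtracting the expected shift leaves a residual of 445.9 − (413) = 32.9 m north and 125.6 − (156) = -30.4 m east.
Residual distance = √(32.9² + (-30.4)²) = 44.8 m.

45 m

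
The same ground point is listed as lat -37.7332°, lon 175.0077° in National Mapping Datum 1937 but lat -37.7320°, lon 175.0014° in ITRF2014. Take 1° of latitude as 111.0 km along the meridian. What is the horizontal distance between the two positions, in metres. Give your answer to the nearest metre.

569 m

Δφ = -37.7320° − -37.7332° = +0.0012°; Δλ = 175.0014° − 175.0077° = -0.0063°.
ΔN = Δφ × 111000 = 133.2 m; ΔE = Δλ × 111000 × cos(-37.7332°) = -0.0063 × 111000 × 0.790869 = -553.1 m.
Distance = √(ΔE² + ΔN²) = √((-553.1)² + 133.2²) = 568.9 m.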